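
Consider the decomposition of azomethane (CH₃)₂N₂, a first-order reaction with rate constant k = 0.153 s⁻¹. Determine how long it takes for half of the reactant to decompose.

4.53 s

Step 1: For a first-order reaction, t₁/₂ = ln(2)/k
Step 2: t₁/₂ = ln(2)/0.153
Step 3: t₁/₂ = 0.6931/0.153 = 4.53 s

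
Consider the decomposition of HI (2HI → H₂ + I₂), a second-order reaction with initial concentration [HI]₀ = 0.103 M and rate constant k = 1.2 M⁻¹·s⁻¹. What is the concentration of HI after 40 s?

0.01733 M

Step 1: For a second-order reaction: 1/[HI] = 1/[HI]₀ + kt
Step 2: 1/[HI] = 1/0.103 + 1.2 × 40
Step 3: 1/[HI] = 9.709 + 48 = 57.71
Step 4: [HI] = 1/57.71 = 0.01733 M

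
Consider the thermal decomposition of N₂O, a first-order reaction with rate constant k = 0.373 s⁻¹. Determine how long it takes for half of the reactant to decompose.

1.858 s

Step 1: For a first-order reaction, t₁/₂ = ln(2)/k
Step 2: t₁/₂ = ln(2)/0.373
Step 3: t₁/₂ = 0.6931/0.373 = 1.858 s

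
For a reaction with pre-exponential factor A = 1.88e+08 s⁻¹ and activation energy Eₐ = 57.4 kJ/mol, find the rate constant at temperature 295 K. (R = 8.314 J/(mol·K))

1.29e-02 s⁻¹

Step 1: Use the Arrhenius equation: k = A × exp(-Eₐ/RT)
Step 2: Convert Eₐ to J/mol: 57.4 kJ/mol = 57400 J/mol
Step 3: Calculate the exponent: -Eₐ/(RT) = -57400/(8.314 × 295) = -23.40345
Step 4: k = 1.88e+08 × exp(-23.40345)
Step 5: k = 1.88e+08 × 6.85505e-11 = 1.2887e-02 s⁻¹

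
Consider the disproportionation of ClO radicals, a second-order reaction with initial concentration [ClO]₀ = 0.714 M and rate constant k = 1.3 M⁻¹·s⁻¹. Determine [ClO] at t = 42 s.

0.01786 M

Step 1: For a second-order reaction: 1/[ClO] = 1/[ClO]₀ + kt
Step 2: 1/[ClO] = 1/0.714 + 1.3 × 42
Step 3: 1/[ClO] = 1.401 + 54.6 = 56
Step 4: [ClO] = 1/56 = 0.01786 M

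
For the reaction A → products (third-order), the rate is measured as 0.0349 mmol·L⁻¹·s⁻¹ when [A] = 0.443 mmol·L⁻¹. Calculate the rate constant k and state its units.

0.4014 (mmol·L⁻¹)⁻²·s⁻¹

Step 1: rate = k[A]^3, so k = rate / [A]^3.
Step 2: k = 0.0349 / (0.443)^3 = 0.0349 / 0.08694.
Step 3: k = 0.4014 (mmol·L⁻¹)⁻²·s⁻¹.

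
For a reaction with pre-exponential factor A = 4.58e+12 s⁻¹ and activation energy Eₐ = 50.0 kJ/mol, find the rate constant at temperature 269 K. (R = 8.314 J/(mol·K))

8.94e+02 s⁻¹

Step 1: Use the Arrhenius equation: k = A × exp(-Eₐ/RT)
Step 2: Convert Eₐ to J/mol: 50.0 kJ/mol = 50000 J/mol
Step 3: Calculate the exponent: -Eₐ/(RT) = -50000/(8.314 × 269) = -22.35670
Step 4: k = 4.58e+12 × exp(-22.35670)
Step 5: k = 4.58e+12 × 1.95258e-10 = 8.9428e+02 s⁻¹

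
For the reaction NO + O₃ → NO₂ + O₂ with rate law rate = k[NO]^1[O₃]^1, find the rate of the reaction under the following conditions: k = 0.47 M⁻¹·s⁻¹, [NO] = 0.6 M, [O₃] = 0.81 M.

0.2284 M/s

Step 1: The rate law is rate = k[NO]^1[O₃]^1
Step 2: Substitute: rate = 0.47 × (0.6)^1 × (0.81)^1
Step 3: rate = 0.47 × 0.6 × 0.81 = 0.22842 M/s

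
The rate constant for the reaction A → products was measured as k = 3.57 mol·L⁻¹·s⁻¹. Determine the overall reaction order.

zeroth order (0)

Step 1: The units of k for an nth-order reaction are (concentration)^(1-n)·(time)⁻¹.
Step 2: Here k has units mol·L⁻¹·s⁻¹, so the concentration exponent is 1.
Step 3: 1 - n = 1 ⇒ n = 0. The reaction is zeroth order.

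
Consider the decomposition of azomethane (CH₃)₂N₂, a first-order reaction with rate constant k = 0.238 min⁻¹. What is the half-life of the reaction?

2.912 min

Step 1: For a first-order reaction, t₁/₂ = ln(2)/k
Step 2: t₁/₂ = ln(2)/0.238
Step 3: t₁/₂ = 0.6931/0.238 = 2.912 min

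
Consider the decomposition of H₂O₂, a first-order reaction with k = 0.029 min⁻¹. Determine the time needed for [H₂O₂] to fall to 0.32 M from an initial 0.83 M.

32.87 min

Step 1: For first-order: t = ln([H₂O₂]₀/[H₂O₂])/k
Step 2: t = ln(0.83/0.32)/0.029
Step 3: t = ln(2.594)/0.029
Step 4: t = 0.9531/0.029 = 32.87 min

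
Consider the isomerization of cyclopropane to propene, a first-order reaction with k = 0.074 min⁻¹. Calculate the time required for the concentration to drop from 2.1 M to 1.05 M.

9.367 min

Step 1: For first-order: t = ln([cyclopropane]₀/[cyclopropane])/k
Step 2: t = ln(2.1/1.05)/0.074
Step 3: t = ln(2)/0.074
Step 4: t = 0.6931/0.074 = 9.367 min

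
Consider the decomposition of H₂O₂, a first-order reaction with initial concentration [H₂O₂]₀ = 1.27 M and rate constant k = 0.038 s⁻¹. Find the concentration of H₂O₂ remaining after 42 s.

0.2574 M

Step 1: For a first-order reaction: [H₂O₂] = [H₂O₂]₀ × e^(-kt)
Step 2: [H₂O₂] = 1.27 × e^(-0.038 × 42)
Step 3: [H₂O₂] = 1.27 × e^(-1.596)
Step 4: [H₂O₂] = 1.27 × 0.202706 = 0.2574 M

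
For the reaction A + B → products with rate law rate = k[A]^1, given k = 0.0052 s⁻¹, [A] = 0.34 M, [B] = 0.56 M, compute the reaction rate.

0.001768 M/s

Step 1: The rate law is rate = k[A]^1
Step 2: Note that the rate does not depend on [B] (zero order in B).
Step 3: rate = 0.0052 × (0.34)^1 = 0.001768 M/s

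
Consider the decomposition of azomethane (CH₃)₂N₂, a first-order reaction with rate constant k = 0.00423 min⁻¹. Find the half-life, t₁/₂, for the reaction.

163.9 min

Step 1: For a first-order reaction, t₁/₂ = ln(2)/k
Step 2: t₁/₂ = ln(2)/0.00423
Step 3: t₁/₂ = 0.6931/0.00423 = 163.9 min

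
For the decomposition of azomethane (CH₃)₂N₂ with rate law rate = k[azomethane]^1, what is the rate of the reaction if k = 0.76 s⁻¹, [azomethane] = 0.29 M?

0.2204 M/s

Step 1: Identify the rate law: rate = k[azomethane]^1
Step 2: Substitute values: rate = 0.76 × (0.29)^1
Step 3: Calculate: rate = 0.76 × 0.29 = 0.2204 M/s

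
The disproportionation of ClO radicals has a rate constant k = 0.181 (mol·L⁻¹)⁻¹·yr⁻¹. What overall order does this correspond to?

second order (2)

Step 1: The units of k for an nth-order reaction are (concentration)^(1-n)·(time)⁻¹.
Step 2: Here k has units (mol·L⁻¹)⁻¹·yr⁻¹, so the concentration exponent is -1.
Step 3: 1 - n = -1 ⇒ n = 2. The reaction is second order.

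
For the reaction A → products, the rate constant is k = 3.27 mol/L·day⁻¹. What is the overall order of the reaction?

zeroth order (0)

Step 1: The units of k for an nth-order reaction are (concentration)^(1-n)·(time)⁻¹.
Step 2: Here k has units mol/L·day⁻¹, so the concentration exponent is 1.
Step 3: 1 - n = 1 ⇒ n = 0. The reaction is zeroth order.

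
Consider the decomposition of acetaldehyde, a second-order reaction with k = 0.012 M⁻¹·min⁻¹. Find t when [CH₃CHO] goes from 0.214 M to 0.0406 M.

1663 min

Step 1: For second-order: t = (1/[CH₃CHO] - 1/[CH₃CHO]₀)/k
Step 2: t = (1/0.0406 - 1/0.214)/0.012
Step 3: t = (24.63 - 4.673)/0.012
Step 4: t = 19.96/0.012 = 1663 min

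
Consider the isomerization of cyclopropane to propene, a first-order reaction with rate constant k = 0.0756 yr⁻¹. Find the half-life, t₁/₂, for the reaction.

9.169 yr

Step 1: For a first-order reaction, t₁/₂ = ln(2)/k
Step 2: t₁/₂ = ln(2)/0.0756
Step 3: t₁/₂ = 0.6931/0.0756 = 9.169 yr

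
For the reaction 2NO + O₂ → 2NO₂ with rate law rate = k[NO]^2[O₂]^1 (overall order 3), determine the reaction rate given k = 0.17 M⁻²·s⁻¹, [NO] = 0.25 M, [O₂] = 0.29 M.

0.003081 M/s

Step 1: The rate law is rate = k[NO]^2[O₂]^1, overall order = 2+1 = 3
Step 2: Substitute values: rate = 0.17 × (0.25)^2 × (0.29)^1
Step 3: rate = 0.17 × 0.0625 × 0.29 = 0.00308125 M/s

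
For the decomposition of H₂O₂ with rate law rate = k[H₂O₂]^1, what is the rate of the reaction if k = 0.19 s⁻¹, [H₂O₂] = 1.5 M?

0.285 M/s

Step 1: Identify the rate law: rate = k[H₂O₂]^1
Step 2: Substitute values: rate = 0.19 × (1.5)^1
Step 3: Calculate: rate = 0.19 × 1.5 = 0.285 M/s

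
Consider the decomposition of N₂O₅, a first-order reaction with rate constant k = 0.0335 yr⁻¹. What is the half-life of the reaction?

20.69 yr

Step 1: For a first-order reaction, t₁/₂ = ln(2)/k
Step 2: t₁/₂ = ln(2)/0.0335
Step 3: t₁/₂ = 0.6931/0.0335 = 20.69 yr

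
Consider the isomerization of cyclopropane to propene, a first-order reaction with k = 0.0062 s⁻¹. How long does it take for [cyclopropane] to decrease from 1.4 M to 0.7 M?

111.8 s

Step 1: For first-order: t = ln([cyclopropane]₀/[cyclopropane])/k
Step 2: t = ln(1.4/0.7)/0.0062
Step 3: t = ln(2)/0.0062
Step 4: t = 0.6931/0.0062 = 111.8 s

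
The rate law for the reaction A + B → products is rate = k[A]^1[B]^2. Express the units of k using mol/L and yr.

(mol/L)⁻²·yr⁻¹

Step 1: Overall order = 1 + 2 = 3.
Step 2: rate has units mol/L·yr⁻¹; [A]^1[B]^2 has units (mol/L)^3.
Step 3: k = rate/([A]^1[B]^2), so units of k = (mol/L)^(1-3)·yr⁻¹ = (mol/L)⁻²·yr⁻¹.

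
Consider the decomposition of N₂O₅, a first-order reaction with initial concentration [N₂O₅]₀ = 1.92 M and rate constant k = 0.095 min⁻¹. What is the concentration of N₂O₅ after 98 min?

0.0001738 M

Step 1: For a first-order reaction: [N₂O₅] = [N₂O₅]₀ × e^(-kt)
Step 2: [N₂O₅] = 1.92 × e^(-0.095 × 98)
Step 3: [N₂O₅] = 1.92 × e^(-9.31)
Step 4: [N₂O₅] = 1.92 × 9.05145e-05 = 0.0001738 M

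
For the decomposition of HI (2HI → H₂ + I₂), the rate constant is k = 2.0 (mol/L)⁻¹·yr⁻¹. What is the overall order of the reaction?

second order (2)

Step 1: The units of k for an nth-order reaction are (concentration)^(1-n)·(time)⁻¹.
Step 2: Here k has units (mol/L)⁻¹·yr⁻¹, so the concentration exponent is -1.
Step 3: 1 - n = -1 ⇒ n = 2. The reaction is second order.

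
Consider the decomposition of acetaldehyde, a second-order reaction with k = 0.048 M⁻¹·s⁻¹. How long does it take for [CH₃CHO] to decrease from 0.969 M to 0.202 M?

81.64 s

Step 1: For second-order: t = (1/[CH₃CHO] - 1/[CH₃CHO]₀)/k
Step 2: t = (1/0.202 - 1/0.969)/0.048
Step 3: t = (4.95 - 1.032)/0.048
Step 4: t = 3.919/0.048 = 81.64 s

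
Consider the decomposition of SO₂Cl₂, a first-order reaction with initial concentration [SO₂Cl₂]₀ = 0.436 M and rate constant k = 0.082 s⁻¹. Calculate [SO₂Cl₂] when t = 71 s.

0.001291 M

Step 1: For a first-order reaction: [SO₂Cl₂] = [SO₂Cl₂]₀ × e^(-kt)
Step 2: [SO₂Cl₂] = 0.436 × e^(-0.082 × 71)
Step 3: [SO₂Cl₂] = 0.436 × e^(-5.822)
Step 4: [SO₂Cl₂] = 0.436 × 0.00296168 = 0.001291 M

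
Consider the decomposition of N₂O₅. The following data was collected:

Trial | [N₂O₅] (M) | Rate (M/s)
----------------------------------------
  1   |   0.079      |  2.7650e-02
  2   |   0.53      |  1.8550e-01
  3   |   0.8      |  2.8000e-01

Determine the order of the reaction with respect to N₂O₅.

first order (1)

Step 1: Compare trials to find order n where rate₂/rate₁ = ([N₂O₅]₂/[N₂O₅]₁)^n
Step 2: rate₂/rate₁ = 1.8550e-01/2.7650e-02 = 6.709
Step 3: [N₂O₅]₂/[N₂O₅]₁ = 0.53/0.079 = 6.709
Step 4: n = ln(6.709)/ln(6.709) = 1.00 ≈ 1
Step 5: The reaction is first order in N₂O₅.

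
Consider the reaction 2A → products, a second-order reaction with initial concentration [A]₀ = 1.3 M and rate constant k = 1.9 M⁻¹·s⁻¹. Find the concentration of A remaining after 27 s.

0.01921 M

Step 1: For a second-order reaction: 1/[A] = 1/[A]₀ + kt
Step 2: 1/[A] = 1/1.3 + 1.9 × 27
Step 3: 1/[A] = 0.7692 + 51.3 = 52.07
Step 4: [A] = 1/52.07 = 0.01921 M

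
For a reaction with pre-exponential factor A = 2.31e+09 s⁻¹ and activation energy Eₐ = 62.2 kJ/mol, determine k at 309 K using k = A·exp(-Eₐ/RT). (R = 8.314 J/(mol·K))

7.06e-02 s⁻¹

Step 1: Use the Arrhenius equation: k = A × exp(-Eₐ/RT)
Step 2: Convert Eₐ to J/mol: 62.2 kJ/mol = 62200 J/mol
Step 3: Calculate the exponent: -Eₐ/(RT) = -62200/(8.314 × 309) = -24.21151
Step 4: k = 2.31e+09 × exp(-24.21151)
Step 5: k = 2.31e+09 × 3.05545e-11 = 7.0581e-02 s⁻¹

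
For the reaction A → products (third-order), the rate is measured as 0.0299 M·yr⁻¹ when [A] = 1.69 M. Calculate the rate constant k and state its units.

0.006195 M⁻²·yr⁻¹

Step 1: rate = k[A]^3, so k = rate / [A]^3.
Step 2: k = 0.0299 / (1.69)^3 = 0.0299 / 4.827.
Step 3: k = 0.006195 M⁻²·yr⁻¹.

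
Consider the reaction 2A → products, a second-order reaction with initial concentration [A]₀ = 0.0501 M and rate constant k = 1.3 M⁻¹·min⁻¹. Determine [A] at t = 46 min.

0.01254 M

Step 1: For a second-order reaction: 1/[A] = 1/[A]₀ + kt
Step 2: 1/[A] = 1/0.0501 + 1.3 × 46
Step 3: 1/[A] = 19.96 + 59.8 = 79.76
Step 4: [A] = 1/79.76 = 0.01254 M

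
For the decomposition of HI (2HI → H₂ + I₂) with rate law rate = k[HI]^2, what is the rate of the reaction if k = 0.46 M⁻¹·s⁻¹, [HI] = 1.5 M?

1.035 M/s

Step 1: Identify the rate law: rate = k[HI]^2
Step 2: Substitute values: rate = 0.46 × (1.5)^2
Step 3: Calculate: rate = 0.46 × 2.25 = 1.035 M/s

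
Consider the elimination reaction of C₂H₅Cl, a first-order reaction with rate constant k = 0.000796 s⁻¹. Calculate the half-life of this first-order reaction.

870.8 s

Step 1: For a first-order reaction, t₁/₂ = ln(2)/k
Step 2: t₁/₂ = ln(2)/0.000796
Step 3: t₁/₂ = 0.6931/0.000796 = 870.8 s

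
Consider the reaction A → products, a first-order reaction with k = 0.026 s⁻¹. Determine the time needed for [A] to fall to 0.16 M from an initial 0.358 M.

30.98 s

Step 1: For first-order: t = ln([A]₀/[A])/k
Step 2: t = ln(0.358/0.16)/0.026
Step 3: t = ln(2.237)/0.026
Step 4: t = 0.8054/0.026 = 30.98 s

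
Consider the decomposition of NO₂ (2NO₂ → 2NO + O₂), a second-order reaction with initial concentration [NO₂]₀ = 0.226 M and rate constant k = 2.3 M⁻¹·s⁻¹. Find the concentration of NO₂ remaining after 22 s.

0.01817 M

Step 1: For a second-order reaction: 1/[NO₂] = 1/[NO₂]₀ + kt
Step 2: 1/[NO₂] = 1/0.226 + 2.3 × 22
Step 3: 1/[NO₂] = 4.425 + 50.6 = 55.02
Step 4: [NO₂] = 1/55.02 = 0.01817 M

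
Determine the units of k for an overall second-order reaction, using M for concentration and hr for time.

M⁻¹·hr⁻¹

Step 1: For overall order n, rate = k × (concentration)^n.
Step 2: Rate has units M·hr⁻¹; concentration term has units M^2.
Step 3: k = rate / (concentration)^n, so units of k = M^(1-2)·hr⁻¹ = M⁻¹·hr⁻¹.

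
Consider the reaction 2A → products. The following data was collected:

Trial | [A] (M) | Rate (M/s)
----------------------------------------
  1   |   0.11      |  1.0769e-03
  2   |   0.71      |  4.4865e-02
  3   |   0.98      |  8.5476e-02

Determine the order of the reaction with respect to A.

second order (2)

Step 1: Compare trials to find order n where rate₂/rate₁ = ([A]₂/[A]₁)^n
Step 2: rate₂/rate₁ = 4.4865e-02/1.0769e-03 = 41.66
Step 3: [A]₂/[A]₁ = 0.71/0.11 = 6.455
Step 4: n = ln(41.66)/ln(6.455) = 2.00 ≈ 2
Step 5: The reaction is second order in A.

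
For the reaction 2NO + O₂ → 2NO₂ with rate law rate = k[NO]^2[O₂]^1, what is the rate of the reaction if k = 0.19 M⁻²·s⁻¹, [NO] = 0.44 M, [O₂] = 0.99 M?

0.03642 M/s

Step 1: The rate law is rate = k[NO]^2[O₂]^1
Step 2: Substitute: rate = 0.19 × (0.44)^2 × (0.99)^1
Step 3: rate = 0.19 × 0.1936 × 0.99 = 0.0364162 M/s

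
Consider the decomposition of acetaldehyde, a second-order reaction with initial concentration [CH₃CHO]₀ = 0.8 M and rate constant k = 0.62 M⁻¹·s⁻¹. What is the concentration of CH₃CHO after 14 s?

0.1007 M

Step 1: For a second-order reaction: 1/[CH₃CHO] = 1/[CH₃CHO]₀ + kt
Step 2: 1/[CH₃CHO] = 1/0.8 + 0.62 × 14
Step 3: 1/[CH₃CHO] = 1.25 + 8.68 = 9.93
Step 4: [CH₃CHO] = 1/9.93 = 0.1007 M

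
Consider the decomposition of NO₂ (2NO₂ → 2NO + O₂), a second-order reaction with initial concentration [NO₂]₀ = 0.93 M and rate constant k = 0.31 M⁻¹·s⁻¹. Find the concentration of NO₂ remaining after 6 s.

0.3407 M

Step 1: For a second-order reaction: 1/[NO₂] = 1/[NO₂]₀ + kt
Step 2: 1/[NO₂] = 1/0.93 + 0.31 × 6
Step 3: 1/[NO₂] = 1.075 + 1.86 = 2.935
Step 4: [NO₂] = 1/2.935 = 0.3407 M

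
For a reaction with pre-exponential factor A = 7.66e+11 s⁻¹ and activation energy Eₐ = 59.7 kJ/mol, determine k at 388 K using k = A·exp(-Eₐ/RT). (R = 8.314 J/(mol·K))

7.03e+03 s⁻¹

Step 1: Use the Arrhenius equation: k = A × exp(-Eₐ/RT)
Step 2: Convert Eₐ to J/mol: 59.7 kJ/mol = 59700 J/mol
Step 3: Calculate the exponent: -Eₐ/(RT) = -59700/(8.314 × 388) = -18.50685
Step 4: k = 7.66e+11 × exp(-18.50685)
Step 5: k = 7.66e+11 × 9.17439e-09 = 7.0276e+03 s⁻¹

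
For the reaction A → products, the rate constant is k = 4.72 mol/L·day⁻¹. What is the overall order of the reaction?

zeroth order (0)

Step 1: The units of k for an nth-order reaction are (concentration)^(1-n)·(time)⁻¹.
Step 2: Here k has units mol/L·day⁻¹, so the concentration exponent is 1.
Step 3: 1 - n = 1 ⇒ n = 0. The reaction is zeroth order.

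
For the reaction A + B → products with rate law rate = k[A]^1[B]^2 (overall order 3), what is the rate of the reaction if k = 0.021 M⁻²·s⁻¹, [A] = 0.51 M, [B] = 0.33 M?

0.001166 M/s

Step 1: The rate law is rate = k[A]^1[B]^2, overall order = 1+2 = 3
Step 2: Substitute values: rate = 0.021 × (0.51)^1 × (0.33)^2
Step 3: rate = 0.021 × 0.51 × 0.1089 = 0.00116632 M/s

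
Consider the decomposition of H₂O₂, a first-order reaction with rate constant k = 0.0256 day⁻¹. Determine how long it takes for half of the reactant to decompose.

27.08 day

Step 1: For a first-order reaction, t₁/₂ = ln(2)/k
Step 2: t₁/₂ = ln(2)/0.0256
Step 3: t₁/₂ = 0.6931/0.0256 = 27.08 day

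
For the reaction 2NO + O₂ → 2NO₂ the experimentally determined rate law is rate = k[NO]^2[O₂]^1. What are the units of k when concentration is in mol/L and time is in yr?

(mol/L)⁻²·yr⁻¹

Step 1: Overall order = 2 + 1 = 3.
Step 2: rate has units mol/L·yr⁻¹; [NO]^2[O₂]^1 has units (mol/L)^3.
Step 3: k = rate/([NO]^2[O₂]^1), so units of k = (mol/L)^(1-3)·yr⁻¹ = (mol/L)⁻²·yr⁻¹.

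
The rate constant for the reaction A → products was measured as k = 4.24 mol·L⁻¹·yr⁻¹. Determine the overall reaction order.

zeroth order (0)

Step 1: The units of k for an nth-order reaction are (concentration)^(1-n)·(time)⁻¹.
Step 2: Here k has units mol·L⁻¹·yr⁻¹, so the concentration exponent is 1.
Step 3: 1 - n = 1 ⇒ n = 0. The reaction is zeroth order.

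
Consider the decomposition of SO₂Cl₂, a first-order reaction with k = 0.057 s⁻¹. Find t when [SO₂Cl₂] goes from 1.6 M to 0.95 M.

9.146 s

Step 1: For first-order: t = ln([SO₂Cl₂]₀/[SO₂Cl₂])/k
Step 2: t = ln(1.6/0.95)/0.057
Step 3: t = ln(1.684)/0.057
Step 4: t = 0.5213/0.057 = 9.146 s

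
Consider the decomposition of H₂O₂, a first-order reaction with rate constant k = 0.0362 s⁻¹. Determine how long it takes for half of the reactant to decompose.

19.15 s

Step 1: For a first-order reaction, t₁/₂ = ln(2)/k
Step 2: t₁/₂ = ln(2)/0.0362
Step 3: t₁/₂ = 0.6931/0.0362 = 19.15 s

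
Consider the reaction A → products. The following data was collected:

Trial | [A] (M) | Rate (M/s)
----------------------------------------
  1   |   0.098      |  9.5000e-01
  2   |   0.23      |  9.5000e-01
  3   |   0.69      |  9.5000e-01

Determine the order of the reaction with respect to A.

zeroth order (0)

Step 1: Compare trials - when concentration changes, rate stays constant.
Step 2: rate₂/rate₁ = 9.5000e-01/9.5000e-01 = 1
Step 3: [A]₂/[A]₁ = 0.23/0.098 = 2.347
Step 4: Since rate ratio ≈ (conc ratio)^0, the reaction is zeroth order.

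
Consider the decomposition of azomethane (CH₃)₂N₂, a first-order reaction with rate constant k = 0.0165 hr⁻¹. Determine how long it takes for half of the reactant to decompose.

42.01 hr

Step 1: For a first-order reaction, t₁/₂ = ln(2)/k
Step 2: t₁/₂ = ln(2)/0.0165
Step 3: t₁/₂ = 0.6931/0.0165 = 42.01 hr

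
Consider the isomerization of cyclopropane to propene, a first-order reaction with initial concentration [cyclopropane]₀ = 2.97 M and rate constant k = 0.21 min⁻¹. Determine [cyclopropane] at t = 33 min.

0.002905 M

Step 1: For a first-order reaction: [cyclopropane] = [cyclopropane]₀ × e^(-kt)
Step 2: [cyclopropane] = 2.97 × e^(-0.21 × 33)
Step 3: [cyclopropane] = 2.97 × e^(-6.93)
Step 4: [cyclopropane] = 2.97 × 0.000978001 = 0.002905 M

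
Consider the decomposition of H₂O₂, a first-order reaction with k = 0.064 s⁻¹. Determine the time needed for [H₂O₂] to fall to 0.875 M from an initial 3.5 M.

21.66 s

Step 1: For first-order: t = ln([H₂O₂]₀/[H₂O₂])/k
Step 2: t = ln(3.5/0.875)/0.064
Step 3: t = ln(4)/0.064
Step 4: t = 1.386/0.064 = 21.66 s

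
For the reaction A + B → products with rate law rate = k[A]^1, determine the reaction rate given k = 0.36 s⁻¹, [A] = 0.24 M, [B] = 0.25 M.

0.0864 M/s

Step 1: The rate law is rate = k[A]^1
Step 2: Note that the rate does not depend on [B] (zero order in B).
Step 3: rate = 0.36 × (0.24)^1 = 0.0864 M/s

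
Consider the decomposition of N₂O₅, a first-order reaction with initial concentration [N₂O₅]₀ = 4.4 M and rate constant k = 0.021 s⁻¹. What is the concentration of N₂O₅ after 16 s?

3.144 M

Step 1: For a first-order reaction: [N₂O₅] = [N₂O₅]₀ × e^(-kt)
Step 2: [N₂O₅] = 4.4 × e^(-0.021 × 16)
Step 3: [N₂O₅] = 4.4 × e^(-0.336)
Step 4: [N₂O₅] = 4.4 × 0.714623 = 3.144 M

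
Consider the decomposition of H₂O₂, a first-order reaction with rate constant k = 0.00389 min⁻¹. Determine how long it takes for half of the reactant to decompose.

178.2 min

Step 1: For a first-order reaction, t₁/₂ = ln(2)/k
Step 2: t₁/₂ = ln(2)/0.00389
Step 3: t₁/₂ = 0.6931/0.00389 = 178.2 min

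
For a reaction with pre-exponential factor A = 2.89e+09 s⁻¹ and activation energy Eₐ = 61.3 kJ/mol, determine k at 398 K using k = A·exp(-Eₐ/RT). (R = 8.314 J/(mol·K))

2.60e+01 s⁻¹

Step 1: Use the Arrhenius equation: k = A × exp(-Eₐ/RT)
Step 2: Convert Eₐ to J/mol: 61.3 kJ/mol = 61300 J/mol
Step 3: Calculate the exponent: -Eₐ/(RT) = -61300/(8.314 × 398) = -18.52539
Step 4: k = 2.89e+09 × exp(-18.52539)
Step 5: k = 2.89e+09 × 9.00586e-09 = 2.6027e+01 s⁻¹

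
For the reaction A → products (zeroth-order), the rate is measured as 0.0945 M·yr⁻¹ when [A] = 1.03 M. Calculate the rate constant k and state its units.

0.0945 M·yr⁻¹

Step 1: For a zeroth-order reaction, rate = k (independent of concentration).
Step 2: k = rate = 0.0945 M·yr⁻¹.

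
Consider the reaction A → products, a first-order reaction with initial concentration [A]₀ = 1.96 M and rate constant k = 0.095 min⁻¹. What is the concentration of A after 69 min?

0.002789 M

Step 1: For a first-order reaction: [A] = [A]₀ × e^(-kt)
Step 2: [A] = 1.96 × e^(-0.095 × 69)
Step 3: [A] = 1.96 × e^(-6.555)
Step 4: [A] = 1.96 × 0.00142298 = 0.002789 M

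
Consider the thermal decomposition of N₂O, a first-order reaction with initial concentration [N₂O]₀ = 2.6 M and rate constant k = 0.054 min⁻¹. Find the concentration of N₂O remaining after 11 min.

1.435 M

Step 1: For a first-order reaction: [N₂O] = [N₂O]₀ × e^(-kt)
Step 2: [N₂O] = 2.6 × e^(-0.054 × 11)
Step 3: [N₂O] = 2.6 × e^(-0.594)
Step 4: [N₂O] = 2.6 × 0.552114 = 1.435 M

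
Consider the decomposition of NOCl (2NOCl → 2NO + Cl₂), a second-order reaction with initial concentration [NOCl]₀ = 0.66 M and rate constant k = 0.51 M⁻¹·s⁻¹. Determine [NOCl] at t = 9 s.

0.1638 M

Step 1: For a second-order reaction: 1/[NOCl] = 1/[NOCl]₀ + kt
Step 2: 1/[NOCl] = 1/0.66 + 0.51 × 9
Step 3: 1/[NOCl] = 1.515 + 4.59 = 6.105
Step 4: [NOCl] = 1/6.105 = 0.1638 M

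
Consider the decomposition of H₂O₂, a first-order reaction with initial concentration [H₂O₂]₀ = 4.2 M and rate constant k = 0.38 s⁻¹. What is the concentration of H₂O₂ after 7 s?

0.2938 M

Step 1: For a first-order reaction: [H₂O₂] = [H₂O₂]₀ × e^(-kt)
Step 2: [H₂O₂] = 4.2 × e^(-0.38 × 7)
Step 3: [H₂O₂] = 4.2 × e^(-2.66)
Step 4: [H₂O₂] = 4.2 × 0.0699482 = 0.2938 M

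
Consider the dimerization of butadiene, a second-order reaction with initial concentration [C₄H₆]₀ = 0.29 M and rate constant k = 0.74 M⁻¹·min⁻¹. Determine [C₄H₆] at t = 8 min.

0.1067 M

Step 1: For a second-order reaction: 1/[C₄H₆] = 1/[C₄H₆]₀ + kt
Step 2: 1/[C₄H₆] = 1/0.29 + 0.74 × 8
Step 3: 1/[C₄H₆] = 3.448 + 5.92 = 9.368
Step 4: [C₄H₆] = 1/9.368 = 0.1067 M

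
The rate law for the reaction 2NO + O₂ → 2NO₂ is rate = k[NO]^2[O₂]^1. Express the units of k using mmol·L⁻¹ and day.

(mmol·L⁻¹)⁻²·day⁻¹

Step 1: Overall order = 2 + 1 = 3.
Step 2: rate has units mmol·L⁻¹·day⁻¹; [NO]^2[O₂]^1 has units (mmol·L⁻¹)^3.
Step 3: k = rate/([NO]^2[O₂]^1), so units of k = (mmol·L⁻¹)^(1-3)·day⁻¹ = (mmol·L⁻¹)⁻²·day⁻¹.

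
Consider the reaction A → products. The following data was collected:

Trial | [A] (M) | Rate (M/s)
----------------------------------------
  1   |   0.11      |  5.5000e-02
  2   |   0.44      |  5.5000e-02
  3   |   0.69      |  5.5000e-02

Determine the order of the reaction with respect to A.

zeroth order (0)

Step 1: Compare trials - when concentration changes, rate stays constant.
Step 2: rate₂/rate₁ = 5.5000e-02/5.5000e-02 = 1
Step 3: [A]₂/[A]₁ = 0.44/0.11 = 4
Step 4: Since rate ratio ≈ (conc ratio)^0, the reaction is zeroth order.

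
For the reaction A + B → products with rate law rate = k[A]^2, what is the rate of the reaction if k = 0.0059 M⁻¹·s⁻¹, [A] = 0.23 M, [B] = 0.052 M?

0.0003121 M/s

Step 1: The rate law is rate = k[A]^2
Step 2: Note that the rate does not depend on [B] (zero order in B).
Step 3: rate = 0.0059 × (0.23)^2 = 0.00031211 M/s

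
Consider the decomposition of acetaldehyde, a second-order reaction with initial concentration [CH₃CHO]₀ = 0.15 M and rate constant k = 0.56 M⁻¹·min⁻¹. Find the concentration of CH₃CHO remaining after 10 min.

0.08152 M

Step 1: For a second-order reaction: 1/[CH₃CHO] = 1/[CH₃CHO]₀ + kt
Step 2: 1/[CH₃CHO] = 1/0.15 + 0.56 × 10
Step 3: 1/[CH₃CHO] = 6.667 + 5.6 = 12.27
Step 4: [CH₃CHO] = 1/12.27 = 0.08152 M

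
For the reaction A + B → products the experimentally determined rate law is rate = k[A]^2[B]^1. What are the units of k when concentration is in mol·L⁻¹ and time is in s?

(mol·L⁻¹)⁻²·s⁻¹

Step 1: Overall order = 2 + 1 = 3.
Step 2: rate has units mol·L⁻¹·s⁻¹; [A]^2[B]^1 has units (mol·L⁻¹)^3.
Step 3: k = rate/([A]^2[B]^1), so units of k = (mol·L⁻¹)^(1-3)·s⁻¹ = (mol·L⁻¹)⁻²·s⁻¹.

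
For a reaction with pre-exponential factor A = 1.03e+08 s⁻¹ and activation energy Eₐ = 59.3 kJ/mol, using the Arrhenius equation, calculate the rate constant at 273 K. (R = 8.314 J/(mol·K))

4.64e-04 s⁻¹

Step 1: Use the Arrhenius equation: k = A × exp(-Eₐ/RT)
Step 2: Convert Eₐ to J/mol: 59.3 kJ/mol = 59300 J/mol
Step 3: Calculate the exponent: -Eₐ/(RT) = -59300/(8.314 × 273) = -26.12655
Step 4: k = 1.03e+08 × exp(-26.12655)
Step 5: k = 1.03e+08 × 4.50177e-12 = 4.6368e-04 s⁻¹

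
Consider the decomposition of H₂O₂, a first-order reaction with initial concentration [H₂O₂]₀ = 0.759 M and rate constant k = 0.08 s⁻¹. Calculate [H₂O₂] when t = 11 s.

0.3148 M

Step 1: For a first-order reaction: [H₂O₂] = [H₂O₂]₀ × e^(-kt)
Step 2: [H₂O₂] = 0.759 × e^(-0.08 × 11)
Step 3: [H₂O₂] = 0.759 × e^(-0.88)
Step 4: [H₂O₂] = 0.759 × 0.414783 = 0.3148 M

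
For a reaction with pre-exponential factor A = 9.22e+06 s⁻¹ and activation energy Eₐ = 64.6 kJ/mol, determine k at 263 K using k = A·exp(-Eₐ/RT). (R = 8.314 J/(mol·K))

1.36e-06 s⁻¹

Step 1: Use the Arrhenius equation: k = A × exp(-Eₐ/RT)
Step 2: Convert Eₐ to J/mol: 64.6 kJ/mol = 64600 J/mol
Step 3: Calculate the exponent: -Eₐ/(RT) = -64600/(8.314 × 263) = -29.54383
Step 4: k = 9.22e+06 × exp(-29.54383)
Step 5: k = 9.22e+06 × 1.47665e-13 = 1.3615e-06 s⁻¹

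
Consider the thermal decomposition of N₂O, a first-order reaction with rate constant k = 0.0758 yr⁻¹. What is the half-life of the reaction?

9.144 yr

Step 1: For a first-order reaction, t₁/₂ = ln(2)/k
Step 2: t₁/₂ = ln(2)/0.0758
Step 3: t₁/₂ = 0.6931/0.0758 = 9.144 yr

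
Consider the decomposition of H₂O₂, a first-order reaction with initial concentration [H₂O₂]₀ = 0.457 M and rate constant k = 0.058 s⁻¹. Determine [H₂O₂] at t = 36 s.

0.05664 M

Step 1: For a first-order reaction: [H₂O₂] = [H₂O₂]₀ × e^(-kt)
Step 2: [H₂O₂] = 0.457 × e^(-0.058 × 36)
Step 3: [H₂O₂] = 0.457 × e^(-2.088)
Step 4: [H₂O₂] = 0.457 × 0.123935 = 0.05664 M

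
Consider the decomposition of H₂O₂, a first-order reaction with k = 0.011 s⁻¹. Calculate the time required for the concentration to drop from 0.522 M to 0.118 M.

135.2 s

Step 1: For first-order: t = ln([H₂O₂]₀/[H₂O₂])/k
Step 2: t = ln(0.522/0.118)/0.011
Step 3: t = ln(4.424)/0.011
Step 4: t = 1.487/0.011 = 135.2 s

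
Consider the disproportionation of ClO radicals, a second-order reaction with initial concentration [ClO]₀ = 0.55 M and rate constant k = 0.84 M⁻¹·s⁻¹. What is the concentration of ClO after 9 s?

0.1066 M

Step 1: For a second-order reaction: 1/[ClO] = 1/[ClO]₀ + kt
Step 2: 1/[ClO] = 1/0.55 + 0.84 × 9
Step 3: 1/[ClO] = 1.818 + 7.56 = 9.378
Step 4: [ClO] = 1/9.378 = 0.1066 M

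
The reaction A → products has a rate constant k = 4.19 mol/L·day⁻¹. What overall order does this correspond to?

zeroth order (0)

Step 1: The units of k for an nth-order reaction are (concentration)^(1-n)·(time)⁻¹.
Step 2: Here k has units mol/L·day⁻¹, so the concentration exponent is 1.
Step 3: 1 - n = 1 ⇒ n = 0. The reaction is zeroth order.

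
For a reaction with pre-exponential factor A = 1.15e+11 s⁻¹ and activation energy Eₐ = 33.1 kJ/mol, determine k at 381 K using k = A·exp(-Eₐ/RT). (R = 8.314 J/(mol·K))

3.33e+06 s⁻¹

Step 1: Use the Arrhenius equation: k = A × exp(-Eₐ/RT)
Step 2: Convert Eₐ to J/mol: 33.1 kJ/mol = 33100 J/mol
Step 3: Calculate the exponent: -Eₐ/(RT) = -33100/(8.314 × 381) = -10.44944
Step 4: k = 1.15e+11 × exp(-10.44944)
Step 5: k = 1.15e+11 × 2.89645e-05 = 3.3309e+06 s⁻¹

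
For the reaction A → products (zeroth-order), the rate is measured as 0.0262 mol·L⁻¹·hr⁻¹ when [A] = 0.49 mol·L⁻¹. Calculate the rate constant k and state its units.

0.0262 mol·L⁻¹·hr⁻¹

Step 1: For a zeroth-order reaction, rate = k (independent of concentration).
Step 2: k = rate = 0.0262 mol·L⁻¹·hr⁻¹.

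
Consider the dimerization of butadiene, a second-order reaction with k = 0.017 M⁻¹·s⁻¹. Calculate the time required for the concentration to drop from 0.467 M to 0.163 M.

234.9 s

Step 1: For second-order: t = (1/[C₄H₆] - 1/[C₄H₆]₀)/k
Step 2: t = (1/0.163 - 1/0.467)/0.017
Step 3: t = (6.135 - 2.141)/0.017
Step 4: t = 3.994/0.017 = 234.9 s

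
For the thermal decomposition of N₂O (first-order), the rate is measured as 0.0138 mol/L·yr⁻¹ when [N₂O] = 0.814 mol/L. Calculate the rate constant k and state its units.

0.01695 yr⁻¹

Step 1: rate = k[N₂O]^1, so k = rate / [N₂O]^1.
Step 2: k = 0.0138 / (0.814)^1 = 0.0138 / 0.814.
Step 3: k = 0.01695 yr⁻¹.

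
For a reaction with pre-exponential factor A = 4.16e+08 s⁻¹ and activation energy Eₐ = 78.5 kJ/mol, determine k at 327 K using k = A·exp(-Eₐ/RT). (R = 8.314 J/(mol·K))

1.20e-04 s⁻¹

Step 1: Use the Arrhenius equation: k = A × exp(-Eₐ/RT)
Step 2: Convert Eₐ to J/mol: 78.5 kJ/mol = 78500 J/mol
Step 3: Calculate the exponent: -Eₐ/(RT) = -78500/(8.314 × 327) = -28.87433
Step 4: k = 4.16e+08 × exp(-28.87433)
Step 5: k = 4.16e+08 × 2.88428e-13 = 1.1999e-04 s⁻¹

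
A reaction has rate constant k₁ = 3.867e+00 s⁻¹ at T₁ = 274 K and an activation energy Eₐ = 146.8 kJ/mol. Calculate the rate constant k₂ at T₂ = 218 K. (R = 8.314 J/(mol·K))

2.501e-07 s⁻¹

Step 1: Use the two-temperature Arrhenius form: ln(k₂/k₁) = -Eₐ/R × (1/T₂ - 1/T₁)
Step 2: Convert Eₐ to J/mol: 146.8 kJ/mol = 146800 J/mol
Step 3: 1/T₂ - 1/T₁ = 1/218 - 1/274 = 9.375209e-04 K⁻¹
Step 4: ln(k₂/k₁) = -146800/8.314 × 9.375209e-04 = -16.55377
Step 5: k₂ = k₁ × exp(-16.55377) = 3.867e+00 × 6.46828e-08 = 2.501e-07 s⁻¹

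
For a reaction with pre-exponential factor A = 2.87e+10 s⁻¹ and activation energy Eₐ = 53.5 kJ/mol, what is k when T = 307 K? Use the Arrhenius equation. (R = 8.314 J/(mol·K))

2.26e+01 s⁻¹

Step 1: Use the Arrhenius equation: k = A × exp(-Eₐ/RT)
Step 2: Convert Eₐ to J/mol: 53.5 kJ/mol = 53500 J/mol
Step 3: Calculate the exponent: -Eₐ/(RT) = -53500/(8.314 × 307) = -20.96068
Step 4: k = 2.87e+10 × exp(-20.96068)
Step 5: k = 2.87e+10 × 7.88665e-10 = 2.2635e+01 s⁻¹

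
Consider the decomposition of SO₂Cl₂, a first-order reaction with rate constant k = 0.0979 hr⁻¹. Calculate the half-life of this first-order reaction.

7.08 hr

Step 1: For a first-order reaction, t₁/₂ = ln(2)/k
Step 2: t₁/₂ = ln(2)/0.0979
Step 3: t₁/₂ = 0.6931/0.0979 = 7.08 hr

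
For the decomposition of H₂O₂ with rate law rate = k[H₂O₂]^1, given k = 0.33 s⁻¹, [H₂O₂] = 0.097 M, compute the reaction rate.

0.03201 M/s

Step 1: Identify the rate law: rate = k[H₂O₂]^1
Step 2: Substitute values: rate = 0.33 × (0.097)^1
Step 3: Calculate: rate = 0.33 × 0.097 = 0.03201 M/s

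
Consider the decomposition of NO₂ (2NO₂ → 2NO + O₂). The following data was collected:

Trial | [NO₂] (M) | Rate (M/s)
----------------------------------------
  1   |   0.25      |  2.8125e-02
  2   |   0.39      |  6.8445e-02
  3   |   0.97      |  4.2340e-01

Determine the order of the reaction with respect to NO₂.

second order (2)

Step 1: Compare trials to find order n where rate₂/rate₁ = ([NO₂]₂/[NO₂]₁)^n
Step 2: rate₂/rate₁ = 6.8445e-02/2.8125e-02 = 2.434
Step 3: [NO₂]₂/[NO₂]₁ = 0.39/0.25 = 1.56
Step 4: n = ln(2.434)/ln(1.56) = 2.00 ≈ 2
Step 5: The reaction is second order in NO₂.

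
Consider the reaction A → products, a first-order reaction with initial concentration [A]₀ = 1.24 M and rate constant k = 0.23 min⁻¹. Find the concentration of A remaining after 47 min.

2.504e-05 M

Step 1: For a first-order reaction: [A] = [A]₀ × e^(-kt)
Step 2: [A] = 1.24 × e^(-0.23 × 47)
Step 3: [A] = 1.24 × e^(-10.81)
Step 4: [A] = 1.24 × 2.01965e-05 = 2.504e-05 M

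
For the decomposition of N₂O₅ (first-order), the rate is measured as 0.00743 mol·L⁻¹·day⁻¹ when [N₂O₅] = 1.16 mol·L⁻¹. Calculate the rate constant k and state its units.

0.006405 day⁻¹

Step 1: rate = k[N₂O₅]^1, so k = rate / [N₂O₅]^1.
Step 2: k = 0.00743 / (1.16)^1 = 0.00743 / 1.16.
Step 3: k = 0.006405 day⁻¹.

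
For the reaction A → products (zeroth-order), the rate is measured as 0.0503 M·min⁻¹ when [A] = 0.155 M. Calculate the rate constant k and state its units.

0.0503 M·min⁻¹

Step 1: For a zeroth-order reaction, rate = k (independent of concentration).
Step 2: k = rate = 0.0503 M·min⁻¹.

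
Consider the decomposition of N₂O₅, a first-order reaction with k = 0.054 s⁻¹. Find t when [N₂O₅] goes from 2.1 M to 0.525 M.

25.67 s

Step 1: For first-order: t = ln([N₂O₅]₀/[N₂O₅])/k
Step 2: t = ln(2.1/0.525)/0.054
Step 3: t = ln(4)/0.054
Step 4: t = 1.386/0.054 = 25.67 s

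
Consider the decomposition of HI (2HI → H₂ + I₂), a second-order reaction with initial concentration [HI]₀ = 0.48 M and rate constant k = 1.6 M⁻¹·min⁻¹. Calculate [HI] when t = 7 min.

0.07528 M

Step 1: For a second-order reaction: 1/[HI] = 1/[HI]₀ + kt
Step 2: 1/[HI] = 1/0.48 + 1.6 × 7
Step 3: 1/[HI] = 2.083 + 11.2 = 13.28
Step 4: [HI] = 1/13.28 = 0.07528 M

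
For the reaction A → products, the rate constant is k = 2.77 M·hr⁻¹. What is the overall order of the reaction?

zeroth order (0)

Step 1: The units of k for an nth-order reaction are (concentration)^(1-n)·(time)⁻¹.
Step 2: Here k has units M·hr⁻¹, so the concentration exponent is 1.
Step 3: 1 - n = 1 ⇒ n = 0. The reaction is zeroth order.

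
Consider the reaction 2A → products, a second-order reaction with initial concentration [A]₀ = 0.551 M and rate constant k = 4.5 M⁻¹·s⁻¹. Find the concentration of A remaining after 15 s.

0.01443 M

Step 1: For a second-order reaction: 1/[A] = 1/[A]₀ + kt
Step 2: 1/[A] = 1/0.551 + 4.5 × 15
Step 3: 1/[A] = 1.815 + 67.5 = 69.31
Step 4: [A] = 1/69.31 = 0.01443 M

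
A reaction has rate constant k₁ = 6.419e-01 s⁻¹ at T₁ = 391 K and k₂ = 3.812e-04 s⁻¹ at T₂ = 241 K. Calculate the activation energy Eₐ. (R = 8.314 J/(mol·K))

38.8 kJ/mol

Step 1: Use the two-temperature Arrhenius form: ln(k₂/k₁) = -Eₐ/R × (1/T₂ - 1/T₁)
Step 2: ln(k₂/k₁) = ln(3.812e-04/6.419e-01) = ln(0.000593862) = -7.42886
Step 3: 1/T₂ - 1/T₁ = 1/241 - 1/391 = 1.591833e-03 K⁻¹
Step 4: Eₐ = -R × ln(k₂/k₁) / (1/T₂ - 1/T₁) = -8.314 × -7.42886 / 1.591833e-03
Step 5: Eₐ = 3.8800e+04 J/mol = 38.8 kJ/mol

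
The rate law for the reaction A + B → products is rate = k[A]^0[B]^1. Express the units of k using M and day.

day⁻¹

Step 1: Overall order = 0 + 1 = 1.
Step 2: rate has units M·day⁻¹; [A]^0[B]^1 has units M^1.
Step 3: k = rate/([A]^0[B]^1), so units of k = M^(1-1)·day⁻¹ = day⁻¹.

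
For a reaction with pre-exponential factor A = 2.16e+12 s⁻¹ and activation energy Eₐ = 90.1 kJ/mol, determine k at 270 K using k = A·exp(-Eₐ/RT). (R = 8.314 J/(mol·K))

8.00e-06 s⁻¹

Step 1: Use the Arrhenius equation: k = A × exp(-Eₐ/RT)
Step 2: Convert Eₐ to J/mol: 90.1 kJ/mol = 90100 J/mol
Step 3: Calculate the exponent: -Eₐ/(RT) = -90100/(8.314 × 270) = -40.13756
Step 4: k = 2.16e+12 × exp(-40.13756)
Step 5: k = 2.16e+12 × 3.70236e-18 = 7.9971e-06 s⁻¹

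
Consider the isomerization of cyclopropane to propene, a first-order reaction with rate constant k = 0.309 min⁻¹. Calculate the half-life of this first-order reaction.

2.243 min

Step 1: For a first-order reaction, t₁/₂ = ln(2)/k
Step 2: t₁/₂ = ln(2)/0.309
Step 3: t₁/₂ = 0.6931/0.309 = 2.243 min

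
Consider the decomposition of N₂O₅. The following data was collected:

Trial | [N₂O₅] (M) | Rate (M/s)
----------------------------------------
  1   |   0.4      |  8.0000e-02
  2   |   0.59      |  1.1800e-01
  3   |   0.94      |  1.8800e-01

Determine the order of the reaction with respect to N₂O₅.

first order (1)

Step 1: Compare trials to find order n where rate₂/rate₁ = ([N₂O₅]₂/[N₂O₅]₁)^n
Step 2: rate₂/rate₁ = 1.1800e-01/8.0000e-02 = 1.475
Step 3: [N₂O₅]₂/[N₂O₅]₁ = 0.59/0.4 = 1.475
Step 4: n = ln(1.475)/ln(1.475) = 1.00 ≈ 1
Step 5: The reaction is first order in N₂O₅.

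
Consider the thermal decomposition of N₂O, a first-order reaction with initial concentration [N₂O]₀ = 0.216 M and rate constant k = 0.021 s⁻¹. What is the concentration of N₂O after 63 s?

0.05753 M

Step 1: For a first-order reaction: [N₂O] = [N₂O]₀ × e^(-kt)
Step 2: [N₂O] = 0.216 × e^(-0.021 × 63)
Step 3: [N₂O] = 0.216 × e^(-1.323)
Step 4: [N₂O] = 0.216 × 0.266335 = 0.05753 M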